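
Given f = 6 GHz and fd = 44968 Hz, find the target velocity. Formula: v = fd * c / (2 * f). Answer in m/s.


v = 44968 * 3e8 / (2 * 6000000000.0) = 1124.2 m/s

1124.2 m/s


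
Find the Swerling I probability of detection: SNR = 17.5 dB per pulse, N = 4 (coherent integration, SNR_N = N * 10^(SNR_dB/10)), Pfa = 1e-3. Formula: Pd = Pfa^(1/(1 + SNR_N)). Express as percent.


SNR_lin = 10^(17.5/10) = 56.23413
SNR_N = 4 * 56.23413 = 224.93652
1/(1 + SNR_N) = 1/225.93652 = 0.004426
Pd = (1e-3)^0.004426 = 0.96989
Pd = 97.0%

97.0%


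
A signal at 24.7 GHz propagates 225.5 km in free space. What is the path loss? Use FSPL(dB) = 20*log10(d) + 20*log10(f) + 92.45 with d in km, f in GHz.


20*log10(225.5) = 47.06
20*log10(24.7) = 27.85
FSPL = 167.4 dB

167.4 dB


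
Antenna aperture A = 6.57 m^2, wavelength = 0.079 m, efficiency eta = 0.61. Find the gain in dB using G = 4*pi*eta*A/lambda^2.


G_linear = 4*pi*0.61*6.57/0.079^2 = 8069.58
G_dB = 10*log10(8069.58) = 39.1 dB

39.1 dB


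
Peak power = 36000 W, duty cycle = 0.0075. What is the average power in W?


P_avg = 36000 * 0.0075 = 270.0 W

270.0 W


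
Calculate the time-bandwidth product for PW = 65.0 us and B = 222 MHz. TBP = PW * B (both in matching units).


TBP = 65.0 * 222 = 14430.0

14430.0


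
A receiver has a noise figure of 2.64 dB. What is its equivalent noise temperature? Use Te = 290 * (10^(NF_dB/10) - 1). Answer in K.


NF_lin = 10^(2.64/10) = 1.836538
Te = 290 * (1.836538 - 1) = 242.6 K

242.6 K


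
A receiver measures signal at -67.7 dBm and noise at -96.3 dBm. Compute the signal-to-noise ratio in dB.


SNR = -67.7 - (-96.3) = 28.6 dB

28.6 dB


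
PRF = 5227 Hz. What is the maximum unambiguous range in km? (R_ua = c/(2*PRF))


R_ua = 3e8 / (2 * 5227) = 28697.1 m = 28.7 km

28.7 km


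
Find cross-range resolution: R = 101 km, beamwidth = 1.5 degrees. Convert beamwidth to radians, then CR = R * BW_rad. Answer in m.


BW_rad = 0.026179939
CR = 101000 * 0.026179939 = 2644.2 m

2644.2 m


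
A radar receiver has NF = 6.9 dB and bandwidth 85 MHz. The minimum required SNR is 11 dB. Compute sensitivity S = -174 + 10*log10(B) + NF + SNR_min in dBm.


10*log10(85000000.0) = 79.29
S = -174 + 79.29 + 6.9 + 11 = -76.8 dBm

-76.8 dBm


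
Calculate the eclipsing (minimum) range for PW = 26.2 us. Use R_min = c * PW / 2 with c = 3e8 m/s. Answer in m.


R_min = 3e8 * 26.2e-6 / 2 = 3930.0 m

3930.0 m


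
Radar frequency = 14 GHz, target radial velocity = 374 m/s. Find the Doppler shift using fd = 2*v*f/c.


fd = 2 * 374 * 14000000000.0 / 3e8 = 34906.7 Hz

34906.7 Hz


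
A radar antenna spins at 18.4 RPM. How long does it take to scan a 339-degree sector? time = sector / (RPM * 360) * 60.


t = 339 / (18.4 * 360) * 60 = 3.07 s

3.07 s


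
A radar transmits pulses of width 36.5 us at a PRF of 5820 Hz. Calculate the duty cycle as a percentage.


DC = 36.5e-6 * 5820 * 100 = 21.24%

21.24%


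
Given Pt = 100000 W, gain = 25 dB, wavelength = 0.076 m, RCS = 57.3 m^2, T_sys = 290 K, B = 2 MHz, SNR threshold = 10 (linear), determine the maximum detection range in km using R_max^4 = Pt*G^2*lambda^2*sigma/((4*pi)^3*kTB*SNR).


G_lin = 10^(25/10) = 316.227766
R^4 = 100000 * 316.227766^2 * 0.076^2 * 57.3 / ((4*pi)^3 * 1.38e-23 * 290 * 2000000.0 * 10)
R^4 = 2.08375e19 m^4
R_max = (2.08375e19)^(1/4) = 67563.4 m = 67.6 km

67.6 km


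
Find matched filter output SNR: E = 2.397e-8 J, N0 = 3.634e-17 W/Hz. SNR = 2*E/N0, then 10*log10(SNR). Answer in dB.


SNR_lin = 2 * 2.397e-8 / 3.634e-17 = 1.319e9
SNR_dB = 10*log10(1.319e9) = 91.2 dB

91.2 dB


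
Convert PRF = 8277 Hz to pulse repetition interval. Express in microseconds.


PRI = 1/8277 = 0.0001208167 s = 120.8 us

120.8 us


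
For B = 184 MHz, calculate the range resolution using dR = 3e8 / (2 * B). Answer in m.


dR = 3e8 / (2 * 184000000.0) = 0.82 m

0.82 m


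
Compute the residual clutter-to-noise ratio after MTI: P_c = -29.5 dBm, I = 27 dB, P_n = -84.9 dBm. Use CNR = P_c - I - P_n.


CNR = -29.5 - 27 - (-84.9) = 28.4 dB

28.4 dB


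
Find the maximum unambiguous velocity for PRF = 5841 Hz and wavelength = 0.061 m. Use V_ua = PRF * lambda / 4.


V_ua = 5841 * 0.061 / 4 = 89.1 m/s

89.1 m/s


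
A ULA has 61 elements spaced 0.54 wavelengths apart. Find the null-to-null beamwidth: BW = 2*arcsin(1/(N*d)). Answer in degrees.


1/(N*d) = 1/(61*0.54) = 0.030358
BW = 2*arcsin(0.030358) = 3.5 degrees

3.5 degrees


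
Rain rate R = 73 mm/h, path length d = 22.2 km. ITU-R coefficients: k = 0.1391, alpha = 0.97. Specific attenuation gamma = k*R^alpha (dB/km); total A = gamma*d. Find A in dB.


gamma = 0.1391 * 73^0.97 = 8.92792 dB/km
A = 8.92792 * 22.2 = 198.2 dB

198.2 dB


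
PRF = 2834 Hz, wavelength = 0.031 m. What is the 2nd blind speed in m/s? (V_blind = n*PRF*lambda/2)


V_blind = 2 * 2834 * 0.031 / 2 = 87.9 m/s

87.9 m/s


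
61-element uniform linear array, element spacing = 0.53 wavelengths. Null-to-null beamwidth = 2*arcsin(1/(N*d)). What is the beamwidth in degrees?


1/(N*d) = 1/(61*0.53) = 0.030931
BW = 2*arcsin(0.030931) = 3.5 degrees

3.5 degrees


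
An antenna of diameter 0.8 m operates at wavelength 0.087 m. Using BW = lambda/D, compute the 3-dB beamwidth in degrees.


BW_rad = 0.087 / 0.8 = 0.10875
BW_deg = 6.23 degrees

6.23 degrees


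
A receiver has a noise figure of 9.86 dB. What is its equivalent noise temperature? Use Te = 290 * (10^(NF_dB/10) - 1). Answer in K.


NF_lin = 10^(9.86/10) = 9.682779
Te = 290 * (9.682779 - 1) = 2518.0 K

2518.0 K


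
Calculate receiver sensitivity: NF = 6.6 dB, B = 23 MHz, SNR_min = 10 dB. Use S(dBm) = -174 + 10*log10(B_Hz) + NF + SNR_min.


10*log10(23000000.0) = 73.62
S = -174 + 73.62 + 6.6 + 10 = -83.8 dBm

-83.8 dBm


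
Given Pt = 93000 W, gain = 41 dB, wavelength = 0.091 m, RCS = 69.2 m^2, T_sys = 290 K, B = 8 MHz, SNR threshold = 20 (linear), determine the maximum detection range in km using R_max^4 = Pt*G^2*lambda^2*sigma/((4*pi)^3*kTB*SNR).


G_lin = 10^(41/10) = 12589.254118
R^4 = 93000 * 12589.254118^2 * 0.091^2 * 69.2 / ((4*pi)^3 * 1.38e-23 * 290 * 8000000.0 * 20)
R^4 = 6.6473e21 m^4
R_max = (6.6473e21)^(1/4) = 285536.3 m = 285.5 km

285.5 km


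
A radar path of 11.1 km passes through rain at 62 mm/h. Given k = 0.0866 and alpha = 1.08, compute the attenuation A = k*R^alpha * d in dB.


gamma = 0.0866 * 62^1.08 = 7.469661 dB/km
A = 7.469661 * 11.1 = 82.91 dB

82.91 dB


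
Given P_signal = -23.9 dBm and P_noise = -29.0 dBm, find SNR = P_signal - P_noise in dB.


SNR = -23.9 - (-29.0) = 5.1 dB

5.1 dB


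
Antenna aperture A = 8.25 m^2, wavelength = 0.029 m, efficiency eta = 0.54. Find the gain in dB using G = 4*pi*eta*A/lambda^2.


G_linear = 4*pi*0.54*8.25/0.029^2 = 66567.4
G_dB = 10*log10(66567.4) = 48.2 dB

48.2 dB


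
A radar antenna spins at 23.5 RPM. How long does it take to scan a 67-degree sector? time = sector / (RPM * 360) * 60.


t = 67 / (23.5 * 360) * 60 = 0.48 s

0.48 s


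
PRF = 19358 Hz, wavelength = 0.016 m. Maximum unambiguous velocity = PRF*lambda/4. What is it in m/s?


V_ua = 19358 * 0.016 / 4 = 77.4 m/s

77.4 m/s


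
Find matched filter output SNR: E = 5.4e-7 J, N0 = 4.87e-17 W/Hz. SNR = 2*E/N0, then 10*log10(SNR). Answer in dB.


SNR_lin = 2 * 5.4e-7 / 4.87e-17 = 2.218e10
SNR_dB = 10*log10(2.218e10) = 103.5 dB

103.5 dB


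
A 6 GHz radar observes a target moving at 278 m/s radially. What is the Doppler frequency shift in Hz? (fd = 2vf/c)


fd = 2 * 278 * 6000000000.0 / 3e8 = 11120.0 Hz

11120.0 Hz


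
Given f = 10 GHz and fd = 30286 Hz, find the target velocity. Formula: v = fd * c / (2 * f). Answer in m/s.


v = 30286 * 3e8 / (2 * 10000000000.0) = 454.3 m/s

454.3 m/s


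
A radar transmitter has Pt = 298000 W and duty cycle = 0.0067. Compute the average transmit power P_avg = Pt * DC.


P_avg = 298000 * 0.0067 = 1996.6 W

1996.6 W


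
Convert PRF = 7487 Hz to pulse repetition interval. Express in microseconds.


PRI = 1/7487 = 0.0001335648 s = 133.6 us

133.6 us


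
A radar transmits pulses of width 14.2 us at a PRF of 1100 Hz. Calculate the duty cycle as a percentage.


DC = 14.2e-6 * 1100 * 100 = 1.56%

1.56%


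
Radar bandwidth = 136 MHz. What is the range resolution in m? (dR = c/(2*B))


dR = 3e8 / (2 * 136000000.0) = 1.1 m

1.1 m


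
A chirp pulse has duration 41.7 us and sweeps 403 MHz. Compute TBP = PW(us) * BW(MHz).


TBP = 41.7 * 403 = 16805.1

16805.1


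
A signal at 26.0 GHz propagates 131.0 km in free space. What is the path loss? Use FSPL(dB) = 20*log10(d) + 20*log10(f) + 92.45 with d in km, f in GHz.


20*log10(131.0) = 42.35
20*log10(26.0) = 28.3
FSPL = 163.1 dB

163.1 dB


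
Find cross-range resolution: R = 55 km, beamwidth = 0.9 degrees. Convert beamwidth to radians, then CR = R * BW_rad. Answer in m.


BW_rad = 0.015707963
CR = 55000 * 0.015707963 = 863.9 m

863.9 m


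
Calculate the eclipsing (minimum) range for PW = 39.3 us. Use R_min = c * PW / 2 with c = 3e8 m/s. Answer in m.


R_min = 3e8 * 39.3e-6 / 2 = 5895.0 m

5895.0 m


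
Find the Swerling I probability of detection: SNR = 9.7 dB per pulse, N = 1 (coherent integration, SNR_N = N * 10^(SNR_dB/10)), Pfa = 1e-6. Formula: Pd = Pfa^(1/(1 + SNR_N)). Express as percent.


SNR_lin = 10^(9.7/10) = 9.33254
SNR_N = 1 * 9.33254 = 9.33254
1/(1 + SNR_N) = 1/10.33254 = 0.0967816
Pd = (1e-6)^0.0967816 = 0.26261
Pd = 26.3%

26.3%


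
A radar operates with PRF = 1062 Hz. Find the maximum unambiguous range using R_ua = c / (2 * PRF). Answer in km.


R_ua = 3e8 / (2 * 1062) = 141242.9 m = 141.2 km

141.2 km


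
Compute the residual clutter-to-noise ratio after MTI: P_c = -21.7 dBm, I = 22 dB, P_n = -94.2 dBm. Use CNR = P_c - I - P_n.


CNR = -21.7 - 22 - (-94.2) = 50.5 dB

50.5 dB


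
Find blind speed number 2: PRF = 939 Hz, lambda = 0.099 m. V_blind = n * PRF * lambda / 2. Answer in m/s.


V_blind = 2 * 939 * 0.099 / 2 = 93.0 m/s

93.0 m/s


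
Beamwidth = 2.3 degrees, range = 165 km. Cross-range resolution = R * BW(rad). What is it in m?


BW_rad = 0.040142573
CR = 165000 * 0.040142573 = 6623.5 m

6623.5 m


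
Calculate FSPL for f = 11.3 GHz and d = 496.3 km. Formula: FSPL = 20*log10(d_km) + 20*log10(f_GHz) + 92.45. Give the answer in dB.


20*log10(496.3) = 53.91
20*log10(11.3) = 21.06
FSPL = 167.4 dB

167.4 dB


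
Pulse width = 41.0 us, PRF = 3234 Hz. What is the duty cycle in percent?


DC = 41.0e-6 * 3234 * 100 = 13.26%

13.26%


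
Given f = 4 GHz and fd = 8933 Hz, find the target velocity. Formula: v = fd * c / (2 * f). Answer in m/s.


v = 8933 * 3e8 / (2 * 4000000000.0) = 335.0 m/s

335.0 m/s


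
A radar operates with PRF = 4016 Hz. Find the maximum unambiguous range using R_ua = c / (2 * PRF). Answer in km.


R_ua = 3e8 / (2 * 4016) = 37350.6 m = 37.4 km

37.4 km


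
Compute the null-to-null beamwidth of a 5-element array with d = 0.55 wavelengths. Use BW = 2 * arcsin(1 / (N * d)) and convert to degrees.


1/(N*d) = 1/(5*0.55) = 0.363636
BW = 2*arcsin(0.363636) = 42.6 degrees

42.6 degrees


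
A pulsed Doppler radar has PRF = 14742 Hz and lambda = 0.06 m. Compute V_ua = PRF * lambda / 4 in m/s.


V_ua = 14742 * 0.06 / 4 = 221.1 m/s

221.1 m/s


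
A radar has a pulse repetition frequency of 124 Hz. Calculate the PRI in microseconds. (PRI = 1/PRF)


PRI = 1/124 = 0.0080645161 s = 8064.5 us

8064.5 us


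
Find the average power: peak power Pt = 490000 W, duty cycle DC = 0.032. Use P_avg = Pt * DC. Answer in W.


P_avg = 490000 * 0.032 = 15680.0 W

15680.0 W


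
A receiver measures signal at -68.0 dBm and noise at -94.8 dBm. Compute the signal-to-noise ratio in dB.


SNR = -68.0 - (-94.8) = 26.8 dB

26.8 dB


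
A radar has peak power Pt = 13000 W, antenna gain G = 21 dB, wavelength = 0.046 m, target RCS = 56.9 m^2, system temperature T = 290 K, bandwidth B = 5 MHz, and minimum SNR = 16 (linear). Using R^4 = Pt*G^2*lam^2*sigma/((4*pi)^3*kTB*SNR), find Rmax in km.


G_lin = 10^(21/10) = 125.892541
R^4 = 13000 * 125.892541^2 * 0.046^2 * 56.9 / ((4*pi)^3 * 1.38e-23 * 290 * 5000000.0 * 16)
R^4 = 3.90458e16 m^4
R_max = (3.90458e16)^(1/4) = 14057.0 m = 14.1 km

14.1 km


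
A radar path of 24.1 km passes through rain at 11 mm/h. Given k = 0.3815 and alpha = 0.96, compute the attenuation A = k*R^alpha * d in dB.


gamma = 0.3815 * 11^0.96 = 3.81269 dB/km
A = 3.81269 * 24.1 = 91.89 dB

91.89 dB


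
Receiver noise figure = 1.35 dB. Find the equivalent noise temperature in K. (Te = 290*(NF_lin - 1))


NF_lin = 10^(1.35/10) = 1.364583
Te = 290 * (1.364583 - 1) = 105.7 K

105.7 K


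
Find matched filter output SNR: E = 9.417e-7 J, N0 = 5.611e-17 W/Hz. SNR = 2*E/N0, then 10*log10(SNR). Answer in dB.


SNR_lin = 2 * 9.417e-7 / 5.611e-17 = 3.357e10
SNR_dB = 10*log10(3.357e10) = 105.3 dB

105.3 dB


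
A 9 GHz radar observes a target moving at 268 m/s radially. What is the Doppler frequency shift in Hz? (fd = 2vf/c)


fd = 2 * 268 * 9000000000.0 / 3e8 = 16080.0 Hz

16080.0 Hz


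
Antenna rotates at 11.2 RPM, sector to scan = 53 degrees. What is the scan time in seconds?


t = 53 / (11.2 * 360) * 60 = 0.79 s

0.79 s


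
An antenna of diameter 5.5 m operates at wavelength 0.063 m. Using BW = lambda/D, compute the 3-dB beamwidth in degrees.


BW_rad = 0.063 / 5.5 = 0.011455
BW_deg = 0.66 degrees

0.66 degrees


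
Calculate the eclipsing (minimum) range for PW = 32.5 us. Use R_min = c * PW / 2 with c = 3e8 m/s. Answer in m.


R_min = 3e8 * 32.5e-6 / 2 = 4875.0 m

4875.0 m


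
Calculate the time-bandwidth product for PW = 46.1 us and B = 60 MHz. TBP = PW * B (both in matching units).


TBP = 46.1 * 60 = 2766.0

2766.0


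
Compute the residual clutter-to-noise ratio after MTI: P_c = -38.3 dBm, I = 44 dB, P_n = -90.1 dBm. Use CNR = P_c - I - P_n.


CNR = -38.3 - 44 - (-90.1) = 7.8 dB

7.8 dB


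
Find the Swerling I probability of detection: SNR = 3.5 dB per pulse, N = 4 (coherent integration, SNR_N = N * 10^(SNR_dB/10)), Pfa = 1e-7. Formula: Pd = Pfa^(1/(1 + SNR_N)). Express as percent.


SNR_lin = 10^(3.5/10) = 2.23872
SNR_N = 4 * 2.23872 = 8.95488
1/(1 + SNR_N) = 1/9.95488 = 0.1004532
Pd = (1e-7)^0.1004532 = 0.19807
Pd = 19.8%

19.8%


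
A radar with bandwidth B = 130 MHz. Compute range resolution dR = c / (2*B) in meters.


dR = 3e8 / (2 * 130000000.0) = 1.15 m

1.15 m


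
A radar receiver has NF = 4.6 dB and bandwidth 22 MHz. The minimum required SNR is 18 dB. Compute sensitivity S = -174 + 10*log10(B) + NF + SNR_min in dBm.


10*log10(22000000.0) = 73.42
S = -174 + 73.42 + 4.6 + 18 = -78.0 dBm

-78.0 dBm


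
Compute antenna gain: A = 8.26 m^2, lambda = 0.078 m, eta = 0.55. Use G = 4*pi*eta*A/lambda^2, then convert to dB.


G_linear = 4*pi*0.55*8.26/0.078^2 = 9383.47
G_dB = 10*log10(9383.47) = 39.7 dB

39.7 dB


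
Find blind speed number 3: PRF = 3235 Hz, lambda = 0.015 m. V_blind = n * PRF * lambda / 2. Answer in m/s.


V_blind = 3 * 3235 * 0.015 / 2 = 72.8 m/s

72.8 m/s


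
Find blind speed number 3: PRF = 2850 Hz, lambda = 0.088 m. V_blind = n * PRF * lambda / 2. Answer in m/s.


V_blind = 3 * 2850 * 0.088 / 2 = 376.2 m/s

376.2 m/s


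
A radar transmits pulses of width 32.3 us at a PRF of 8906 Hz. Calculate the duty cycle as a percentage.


DC = 32.3e-6 * 8906 * 100 = 28.77%

28.77%


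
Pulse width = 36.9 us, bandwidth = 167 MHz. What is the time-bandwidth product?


TBP = 36.9 * 167 = 6162.3

6162.3


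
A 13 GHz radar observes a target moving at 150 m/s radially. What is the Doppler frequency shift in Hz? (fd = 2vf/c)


fd = 2 * 150 * 13000000000.0 / 3e8 = 13000.0 Hz

13000.0 Hz


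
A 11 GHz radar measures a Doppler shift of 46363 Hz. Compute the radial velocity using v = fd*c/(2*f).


v = 46363 * 3e8 / (2 * 11000000000.0) = 632.2 m/s

632.2 m/s


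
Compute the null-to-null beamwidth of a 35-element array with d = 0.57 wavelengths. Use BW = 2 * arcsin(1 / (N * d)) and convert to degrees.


1/(N*d) = 1/(35*0.57) = 0.050125
BW = 2*arcsin(0.050125) = 5.7 degrees

5.7 degrees


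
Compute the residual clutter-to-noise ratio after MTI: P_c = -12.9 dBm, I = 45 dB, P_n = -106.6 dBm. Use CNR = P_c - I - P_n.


CNR = -12.9 - 45 - (-106.6) = 48.7 dB

48.7 dB


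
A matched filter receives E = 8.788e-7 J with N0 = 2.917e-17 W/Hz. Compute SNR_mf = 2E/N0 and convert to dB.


SNR_lin = 2 * 8.788e-7 / 2.917e-17 = 6.025e10
SNR_dB = 10*log10(6.025e10) = 107.8 dB

107.8 dB


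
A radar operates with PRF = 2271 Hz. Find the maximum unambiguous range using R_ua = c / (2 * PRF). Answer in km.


R_ua = 3e8 / (2 * 2271) = 66050.2 m = 66.1 km

66.1 km


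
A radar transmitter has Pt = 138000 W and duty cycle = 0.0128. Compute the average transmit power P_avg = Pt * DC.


P_avg = 138000 * 0.0128 = 1766.4 W

1766.4 W


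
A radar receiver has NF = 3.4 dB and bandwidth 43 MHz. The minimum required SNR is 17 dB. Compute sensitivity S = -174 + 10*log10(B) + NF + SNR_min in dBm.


10*log10(43000000.0) = 76.33
S = -174 + 76.33 + 3.4 + 17 = -77.3 dBm

-77.3 dBm


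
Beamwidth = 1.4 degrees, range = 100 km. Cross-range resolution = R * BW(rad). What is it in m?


BW_rad = 0.02443461
CR = 100000 * 0.02443461 = 2443.5 m

2443.5 m


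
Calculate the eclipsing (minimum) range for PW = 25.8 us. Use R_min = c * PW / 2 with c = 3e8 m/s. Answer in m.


R_min = 3e8 * 25.8e-6 / 2 = 3870.0 m

3870.0 m


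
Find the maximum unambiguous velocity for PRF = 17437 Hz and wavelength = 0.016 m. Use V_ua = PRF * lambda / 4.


V_ua = 17437 * 0.016 / 4 = 69.7 m/s

69.7 m/s


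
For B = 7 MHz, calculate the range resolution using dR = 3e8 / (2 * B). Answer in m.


dR = 3e8 / (2 * 7000000.0) = 21.43 m

21.43 m


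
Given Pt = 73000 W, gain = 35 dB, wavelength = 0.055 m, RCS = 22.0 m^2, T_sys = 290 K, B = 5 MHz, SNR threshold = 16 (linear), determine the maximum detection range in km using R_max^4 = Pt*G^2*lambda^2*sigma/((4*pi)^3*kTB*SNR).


G_lin = 10^(35/10) = 3162.27766
R^4 = 73000 * 3162.27766^2 * 0.055^2 * 22.0 / ((4*pi)^3 * 1.38e-23 * 290 * 5000000.0 * 16)
R^4 = 7.6467e19 m^4
R_max = (7.6467e19)^(1/4) = 93512.3 m = 93.5 km

93.5 km


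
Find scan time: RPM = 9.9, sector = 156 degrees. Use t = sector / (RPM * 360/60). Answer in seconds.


t = 156 / (9.9 * 360) * 60 = 2.63 s

2.63 s


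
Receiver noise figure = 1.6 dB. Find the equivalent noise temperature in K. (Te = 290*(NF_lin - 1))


NF_lin = 10^(1.6/10) = 1.44544
Te = 290 * (1.44544 - 1) = 129.2 K

129.2 K


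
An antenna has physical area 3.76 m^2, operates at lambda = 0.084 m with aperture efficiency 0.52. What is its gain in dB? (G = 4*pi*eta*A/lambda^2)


G_linear = 4*pi*0.52*3.76/0.084^2 = 3482.11
G_dB = 10*log10(3482.11) = 35.4 dB

35.4 dB


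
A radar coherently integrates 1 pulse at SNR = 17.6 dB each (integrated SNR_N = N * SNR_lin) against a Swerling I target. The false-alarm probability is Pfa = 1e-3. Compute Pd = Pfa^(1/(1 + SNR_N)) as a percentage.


SNR_lin = 10^(17.6/10) = 57.54399
SNR_N = 1 * 57.54399 = 57.54399
1/(1 + SNR_N) = 1/58.54399 = 0.0170812
Pd = (1e-3)^0.0170812 = 0.8887
Pd = 88.9%

88.9%


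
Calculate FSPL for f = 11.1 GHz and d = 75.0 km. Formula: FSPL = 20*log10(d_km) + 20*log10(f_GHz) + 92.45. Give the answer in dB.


20*log10(75.0) = 37.5
20*log10(11.1) = 20.91
FSPL = 150.9 dB

150.9 dB


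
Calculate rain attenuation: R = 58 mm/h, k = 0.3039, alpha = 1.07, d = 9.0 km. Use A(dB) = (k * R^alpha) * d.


gamma = 0.3039 * 58^1.07 = 23.420634 dB/km
A = 23.420634 * 9.0 = 210.79 dB

210.79 dB


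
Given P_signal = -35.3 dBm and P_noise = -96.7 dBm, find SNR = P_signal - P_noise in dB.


SNR = -35.3 - (-96.7) = 61.4 dB

61.4 dB


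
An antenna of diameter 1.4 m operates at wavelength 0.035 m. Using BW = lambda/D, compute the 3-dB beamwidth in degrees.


BW_rad = 0.035 / 1.4 = 0.025
BW_deg = 1.43 degrees

1.43 degrees


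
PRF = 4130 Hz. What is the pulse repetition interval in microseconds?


PRI = 1/4130 = 0.0002421308 s = 242.1 us

242.1 us


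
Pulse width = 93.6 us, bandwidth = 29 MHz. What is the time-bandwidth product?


TBP = 93.6 * 29 = 2714.4

2714.4


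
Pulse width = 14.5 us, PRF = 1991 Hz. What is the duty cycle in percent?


DC = 14.5e-6 * 1991 * 100 = 2.89%

2.89%


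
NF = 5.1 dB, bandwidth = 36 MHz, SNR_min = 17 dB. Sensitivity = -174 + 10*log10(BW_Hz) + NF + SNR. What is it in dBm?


10*log10(36000000.0) = 75.56
S = -174 + 75.56 + 5.1 + 17 = -76.3 dBm

-76.3 dBm


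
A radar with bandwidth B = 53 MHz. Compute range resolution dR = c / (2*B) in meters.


dR = 3e8 / (2 * 53000000.0) = 2.83 m

2.83 m


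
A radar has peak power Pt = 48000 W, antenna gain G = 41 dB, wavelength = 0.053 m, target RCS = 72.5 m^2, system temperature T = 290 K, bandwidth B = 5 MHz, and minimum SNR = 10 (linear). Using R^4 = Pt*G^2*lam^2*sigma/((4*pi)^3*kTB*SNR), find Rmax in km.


G_lin = 10^(41/10) = 12589.254118
R^4 = 48000 * 12589.254118^2 * 0.053^2 * 72.5 / ((4*pi)^3 * 1.38e-23 * 290 * 5000000.0 * 10)
R^4 = 3.9017e21 m^4
R_max = (3.9017e21)^(1/4) = 249927.2 m = 249.9 km

249.9 km


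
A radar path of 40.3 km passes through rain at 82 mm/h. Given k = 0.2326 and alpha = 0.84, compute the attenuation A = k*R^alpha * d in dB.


gamma = 0.2326 * 82^0.84 = 9.423524 dB/km
A = 9.423524 * 40.3 = 379.77 dB

379.77 dB


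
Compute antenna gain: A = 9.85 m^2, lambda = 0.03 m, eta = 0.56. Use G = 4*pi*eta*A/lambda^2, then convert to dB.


G_linear = 4*pi*0.56*9.85/0.03^2 = 77017.89
G_dB = 10*log10(77017.89) = 48.9 dB

48.9 dB


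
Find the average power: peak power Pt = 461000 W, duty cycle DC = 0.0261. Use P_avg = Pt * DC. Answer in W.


P_avg = 461000 * 0.0261 = 12032.1 W

12032.1 W


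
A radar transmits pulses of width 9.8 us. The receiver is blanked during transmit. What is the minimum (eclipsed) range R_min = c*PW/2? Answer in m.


R_min = 3e8 * 9.8e-6 / 2 = 1470.0 m

1470.0 m


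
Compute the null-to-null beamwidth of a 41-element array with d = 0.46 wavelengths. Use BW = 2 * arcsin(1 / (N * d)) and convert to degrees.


1/(N*d) = 1/(41*0.46) = 0.053022
BW = 2*arcsin(0.053022) = 6.1 degrees

6.1 degrees


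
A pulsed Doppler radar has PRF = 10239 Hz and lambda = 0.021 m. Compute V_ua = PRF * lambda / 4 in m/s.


V_ua = 10239 * 0.021 / 4 = 53.8 m/s

53.8 m/s


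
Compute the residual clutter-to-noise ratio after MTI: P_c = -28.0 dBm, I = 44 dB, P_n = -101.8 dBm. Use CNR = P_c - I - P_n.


CNR = -28.0 - 44 - (-101.8) = 29.8 dB

29.8 dB


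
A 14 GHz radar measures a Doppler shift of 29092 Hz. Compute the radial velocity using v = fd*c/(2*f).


v = 29092 * 3e8 / (2 * 14000000000.0) = 311.7 m/s

311.7 m/s


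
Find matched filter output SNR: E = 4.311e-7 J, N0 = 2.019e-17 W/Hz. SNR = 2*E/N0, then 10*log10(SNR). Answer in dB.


SNR_lin = 2 * 4.311e-7 / 2.019e-17 = 4.27e10
SNR_dB = 10*log10(4.27e10) = 106.3 dB

106.3 dB


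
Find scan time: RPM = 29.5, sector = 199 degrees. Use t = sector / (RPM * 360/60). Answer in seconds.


t = 199 / (29.5 * 360) * 60 = 1.12 s

1.12 s


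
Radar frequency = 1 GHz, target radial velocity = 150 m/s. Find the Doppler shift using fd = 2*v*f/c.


fd = 2 * 150 * 1000000000.0 / 3e8 = 1000.0 Hz

1000.0 Hz


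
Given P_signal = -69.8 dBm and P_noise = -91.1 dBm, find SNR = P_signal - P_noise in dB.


SNR = -69.8 - (-91.1) = 21.3 dB

21.3 dB


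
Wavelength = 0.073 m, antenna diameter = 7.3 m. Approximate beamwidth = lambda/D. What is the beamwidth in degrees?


BW_rad = 0.073 / 7.3 = 0.01
BW_deg = 0.57 degrees

0.57 degrees


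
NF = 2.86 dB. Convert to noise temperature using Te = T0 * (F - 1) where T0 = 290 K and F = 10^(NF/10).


NF_lin = 10^(2.86/10) = 1.931968
Te = 290 * (1.931968 - 1) = 270.3 K

270.3 K


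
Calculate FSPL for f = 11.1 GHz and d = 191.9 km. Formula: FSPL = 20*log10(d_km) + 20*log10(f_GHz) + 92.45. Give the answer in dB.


20*log10(191.9) = 45.66
20*log10(11.1) = 20.91
FSPL = 159.0 dB

159.0 dB


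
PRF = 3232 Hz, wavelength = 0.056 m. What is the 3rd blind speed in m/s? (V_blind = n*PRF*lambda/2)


V_blind = 3 * 3232 * 0.056 / 2 = 271.5 m/s

271.5 m/s


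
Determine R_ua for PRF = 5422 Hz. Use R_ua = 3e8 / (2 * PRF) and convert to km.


R_ua = 3e8 / (2 * 5422) = 27665.1 m = 27.7 km

27.7 km


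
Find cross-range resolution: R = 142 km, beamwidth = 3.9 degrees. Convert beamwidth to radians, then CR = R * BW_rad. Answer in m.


BW_rad = 0.068067841
CR = 142000 * 0.068067841 = 9665.6 m

9665.6 m


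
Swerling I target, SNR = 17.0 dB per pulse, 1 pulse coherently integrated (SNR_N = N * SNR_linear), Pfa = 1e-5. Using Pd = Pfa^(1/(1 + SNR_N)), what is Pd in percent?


SNR_lin = 10^(17.0/10) = 50.11872
SNR_N = 1 * 50.11872 = 50.11872
1/(1 + SNR_N) = 1/51.11872 = 0.0195623
Pd = (1e-5)^0.0195623 = 0.79834
Pd = 79.8%

79.8%


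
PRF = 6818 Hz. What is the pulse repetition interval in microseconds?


PRI = 1/6818 = 0.0001466706 s = 146.7 us

146.7 us


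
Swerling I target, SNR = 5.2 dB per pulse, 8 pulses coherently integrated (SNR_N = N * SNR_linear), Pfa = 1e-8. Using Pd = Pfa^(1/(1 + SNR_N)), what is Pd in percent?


SNR_lin = 10^(5.2/10) = 3.31131
SNR_N = 8 * 3.31131 = 26.49048
1/(1 + SNR_N) = 1/27.49048 = 0.0363762
Pd = (1e-8)^0.0363762 = 0.51167
Pd = 51.2%

51.2%


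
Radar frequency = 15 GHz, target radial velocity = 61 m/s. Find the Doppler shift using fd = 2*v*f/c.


fd = 2 * 61 * 15000000000.0 / 3e8 = 6100.0 Hz

6100.0 Hz


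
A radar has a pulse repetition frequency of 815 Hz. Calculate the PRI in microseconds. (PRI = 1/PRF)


PRI = 1/815 = 0.0012269939 s = 1227.0 us

1227.0 us


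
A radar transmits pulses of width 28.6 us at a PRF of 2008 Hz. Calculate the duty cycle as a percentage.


DC = 28.6e-6 * 2008 * 100 = 5.74%

5.74%


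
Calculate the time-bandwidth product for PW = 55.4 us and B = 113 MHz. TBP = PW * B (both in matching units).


TBP = 55.4 * 113 = 6260.2

6260.2


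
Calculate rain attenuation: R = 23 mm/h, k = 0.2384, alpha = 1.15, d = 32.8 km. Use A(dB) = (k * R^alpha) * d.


gamma = 0.2384 * 23^1.15 = 8.775932 dB/km
A = 8.775932 * 32.8 = 287.85 dB

287.85 dB


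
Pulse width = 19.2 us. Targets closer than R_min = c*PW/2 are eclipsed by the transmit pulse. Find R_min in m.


R_min = 3e8 * 19.2e-6 / 2 = 2880.0 m

2880.0 m


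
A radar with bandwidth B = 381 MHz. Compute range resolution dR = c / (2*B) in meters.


dR = 3e8 / (2 * 381000000.0) = 0.39 m

0.39 m


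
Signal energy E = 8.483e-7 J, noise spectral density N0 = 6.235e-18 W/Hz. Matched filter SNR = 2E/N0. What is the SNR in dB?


SNR_lin = 2 * 8.483e-7 / 6.235e-18 = 2.721e11
SNR_dB = 10*log10(2.721e11) = 114.3 dB

114.3 dB


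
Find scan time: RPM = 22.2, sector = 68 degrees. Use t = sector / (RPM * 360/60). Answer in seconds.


t = 68 / (22.2 * 360) * 60 = 0.51 s

0.51 s


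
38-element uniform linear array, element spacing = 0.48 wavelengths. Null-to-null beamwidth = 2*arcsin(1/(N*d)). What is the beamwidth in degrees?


1/(N*d) = 1/(38*0.48) = 0.054825
BW = 2*arcsin(0.054825) = 6.3 degrees

6.3 degrees


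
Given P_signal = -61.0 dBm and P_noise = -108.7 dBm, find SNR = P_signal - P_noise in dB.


SNR = -61.0 - (-108.7) = 47.7 dB

47.7 dB


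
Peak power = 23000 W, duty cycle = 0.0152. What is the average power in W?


P_avg = 23000 * 0.0152 = 349.6 W

349.6 W


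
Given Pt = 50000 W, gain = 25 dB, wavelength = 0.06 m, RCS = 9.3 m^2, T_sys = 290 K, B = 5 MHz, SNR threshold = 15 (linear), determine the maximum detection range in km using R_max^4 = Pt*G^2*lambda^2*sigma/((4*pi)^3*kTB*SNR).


G_lin = 10^(25/10) = 316.227766
R^4 = 50000 * 316.227766^2 * 0.06^2 * 9.3 / ((4*pi)^3 * 1.38e-23 * 290 * 5000000.0 * 15)
R^4 = 2.81053e17 m^4
R_max = (2.81053e17)^(1/4) = 23024.9 m = 23.0 km

23.0 km


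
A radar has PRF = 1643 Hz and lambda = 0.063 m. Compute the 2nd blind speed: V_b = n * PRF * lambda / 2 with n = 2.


V_blind = 2 * 1643 * 0.063 / 2 = 103.5 m/s

103.5 m/s


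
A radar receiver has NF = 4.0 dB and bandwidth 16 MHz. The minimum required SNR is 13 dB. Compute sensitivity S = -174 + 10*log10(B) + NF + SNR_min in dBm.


10*log10(16000000.0) = 72.04
S = -174 + 72.04 + 4.0 + 13 = -85.0 dBm

-85.0 dBm


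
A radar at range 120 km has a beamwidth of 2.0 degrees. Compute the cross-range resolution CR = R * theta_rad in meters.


BW_rad = 0.034906585
CR = 120000 * 0.034906585 = 4188.8 m

4188.8 m


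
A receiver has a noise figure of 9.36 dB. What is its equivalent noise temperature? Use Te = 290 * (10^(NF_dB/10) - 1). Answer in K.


NF_lin = 10^(9.36/10) = 8.629785
Te = 290 * (8.629785 - 1) = 2212.6 K

2212.6 K


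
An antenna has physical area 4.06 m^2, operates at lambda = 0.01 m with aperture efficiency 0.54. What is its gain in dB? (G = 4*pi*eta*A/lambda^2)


G_linear = 4*pi*0.54*4.06/0.01^2 = 275505.11
G_dB = 10*log10(275505.11) = 54.4 dB

54.4 dB


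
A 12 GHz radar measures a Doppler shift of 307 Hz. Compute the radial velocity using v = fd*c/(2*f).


v = 307 * 3e8 / (2 * 12000000000.0) = 3.8 m/s

3.8 m/s


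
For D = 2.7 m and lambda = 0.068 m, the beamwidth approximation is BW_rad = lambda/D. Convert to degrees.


BW_rad = 0.068 / 2.7 = 0.025185
BW_deg = 1.44 degrees

1.44 degrees


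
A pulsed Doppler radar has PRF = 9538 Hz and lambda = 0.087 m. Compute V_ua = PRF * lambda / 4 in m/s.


V_ua = 9538 * 0.087 / 4 = 207.5 m/s

207.5 m/s


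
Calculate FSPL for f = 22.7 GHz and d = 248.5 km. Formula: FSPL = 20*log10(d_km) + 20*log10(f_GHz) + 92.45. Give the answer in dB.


20*log10(248.5) = 47.91
20*log10(22.7) = 27.12
FSPL = 167.5 dB

167.5 dB


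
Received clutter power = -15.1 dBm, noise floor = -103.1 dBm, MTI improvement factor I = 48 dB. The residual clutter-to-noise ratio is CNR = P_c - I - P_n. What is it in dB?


CNR = -15.1 - 48 - (-103.1) = 40.0 dB

40.0 dB


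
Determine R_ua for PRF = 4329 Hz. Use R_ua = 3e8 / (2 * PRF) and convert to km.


R_ua = 3e8 / (2 * 4329) = 34650.0 m = 34.7 km

34.7 km


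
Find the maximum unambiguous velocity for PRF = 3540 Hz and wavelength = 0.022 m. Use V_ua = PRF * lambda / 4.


V_ua = 3540 * 0.022 / 4 = 19.5 m/s

19.5 m/s


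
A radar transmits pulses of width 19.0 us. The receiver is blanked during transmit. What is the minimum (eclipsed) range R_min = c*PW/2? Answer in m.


R_min = 3e8 * 19.0e-6 / 2 = 2850.0 m

2850.0 m


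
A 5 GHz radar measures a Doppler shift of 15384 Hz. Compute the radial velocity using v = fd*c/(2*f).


v = 15384 * 3e8 / (2 * 5000000000.0) = 461.5 m/s

461.5 m/s


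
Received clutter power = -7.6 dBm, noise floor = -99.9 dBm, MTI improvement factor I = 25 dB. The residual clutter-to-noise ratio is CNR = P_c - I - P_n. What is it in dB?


CNR = -7.6 - 25 - (-99.9) = 67.3 dB

67.3 dB


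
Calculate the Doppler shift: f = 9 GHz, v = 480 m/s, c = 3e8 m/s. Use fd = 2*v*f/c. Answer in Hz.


fd = 2 * 480 * 9000000000.0 / 3e8 = 28800.0 Hz

28800.0 Hz


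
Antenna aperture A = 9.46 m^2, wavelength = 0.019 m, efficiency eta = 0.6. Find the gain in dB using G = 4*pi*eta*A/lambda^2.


G_linear = 4*pi*0.6*9.46/0.019^2 = 197580.94
G_dB = 10*log10(197580.94) = 53.0 dB

53.0 dB


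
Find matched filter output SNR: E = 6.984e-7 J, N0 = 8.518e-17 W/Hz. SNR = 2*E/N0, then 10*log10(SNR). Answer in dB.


SNR_lin = 2 * 6.984e-7 / 8.518e-17 = 1.64e10
SNR_dB = 10*log10(1.64e10) = 102.1 dB

102.1 dB


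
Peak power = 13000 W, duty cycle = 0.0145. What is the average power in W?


P_avg = 13000 * 0.0145 = 188.5 W

188.5 W


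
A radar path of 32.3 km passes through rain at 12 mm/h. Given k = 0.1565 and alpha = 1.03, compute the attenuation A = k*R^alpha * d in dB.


gamma = 0.1565 * 12^1.03 = 2.02335 dB/km
A = 2.02335 * 32.3 = 65.35 dB

65.35 dB


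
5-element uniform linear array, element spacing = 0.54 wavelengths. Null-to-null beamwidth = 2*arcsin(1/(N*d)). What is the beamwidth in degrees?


1/(N*d) = 1/(5*0.54) = 0.37037
BW = 2*arcsin(0.37037) = 43.5 degrees

43.5 degrees


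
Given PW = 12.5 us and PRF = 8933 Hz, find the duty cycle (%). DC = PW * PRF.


DC = 12.5e-6 * 8933 * 100 = 11.17%

11.17%


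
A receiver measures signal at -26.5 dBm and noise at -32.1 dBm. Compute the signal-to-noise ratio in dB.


SNR = -26.5 - (-32.1) = 5.6 dB

5.6 dB


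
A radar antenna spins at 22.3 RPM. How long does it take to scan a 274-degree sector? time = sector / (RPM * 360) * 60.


t = 274 / (22.3 * 360) * 60 = 2.05 s

2.05 s


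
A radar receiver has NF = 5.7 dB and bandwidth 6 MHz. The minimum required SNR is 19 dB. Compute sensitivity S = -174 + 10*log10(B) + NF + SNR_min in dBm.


10*log10(6000000.0) = 67.78
S = -174 + 67.78 + 5.7 + 19 = -81.5 dBm

-81.5 dBm


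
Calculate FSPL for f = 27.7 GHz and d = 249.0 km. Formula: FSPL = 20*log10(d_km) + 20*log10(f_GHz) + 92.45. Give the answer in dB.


20*log10(249.0) = 47.92
20*log10(27.7) = 28.85
FSPL = 169.2 dB

169.2 dB


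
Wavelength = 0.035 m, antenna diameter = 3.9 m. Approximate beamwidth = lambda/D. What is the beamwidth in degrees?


BW_rad = 0.035 / 3.9 = 0.008974
BW_deg = 0.51 degrees

0.51 degrees


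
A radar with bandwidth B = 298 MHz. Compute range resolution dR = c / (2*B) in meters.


dR = 3e8 / (2 * 298000000.0) = 0.5 m

0.5 m


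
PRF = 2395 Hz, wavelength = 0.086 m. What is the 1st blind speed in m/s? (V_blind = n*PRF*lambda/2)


V_blind = 1 * 2395 * 0.086 / 2 = 103.0 m/s

103.0 m/s


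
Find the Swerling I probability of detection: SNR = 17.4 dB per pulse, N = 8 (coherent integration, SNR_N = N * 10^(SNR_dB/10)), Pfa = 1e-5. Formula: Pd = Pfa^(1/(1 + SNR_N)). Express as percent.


SNR_lin = 10^(17.4/10) = 54.95409
SNR_N = 8 * 54.95409 = 439.63272
1/(1 + SNR_N) = 1/440.63272 = 0.0022695
Pd = (1e-5)^0.0022695 = 0.97421
Pd = 97.4%

97.4%


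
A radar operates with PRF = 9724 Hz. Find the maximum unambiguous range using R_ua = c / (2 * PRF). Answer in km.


R_ua = 3e8 / (2 * 9724) = 15425.8 m = 15.4 km

15.4 km


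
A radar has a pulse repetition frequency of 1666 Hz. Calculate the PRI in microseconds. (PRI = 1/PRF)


PRI = 1/1666 = 0.0006002401 s = 600.2 us

600.2 us


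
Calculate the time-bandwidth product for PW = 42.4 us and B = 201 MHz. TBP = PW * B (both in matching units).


TBP = 42.4 * 201 = 8522.4

8522.4


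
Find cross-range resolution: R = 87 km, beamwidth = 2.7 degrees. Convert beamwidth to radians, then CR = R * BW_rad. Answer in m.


BW_rad = 0.04712389
CR = 87000 * 0.04712389 = 4099.8 m

4099.8 m


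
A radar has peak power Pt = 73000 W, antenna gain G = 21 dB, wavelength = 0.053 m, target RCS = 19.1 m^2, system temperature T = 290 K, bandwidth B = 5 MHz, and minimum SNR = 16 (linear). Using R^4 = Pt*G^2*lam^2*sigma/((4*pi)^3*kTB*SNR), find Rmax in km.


G_lin = 10^(21/10) = 125.892541
R^4 = 73000 * 125.892541^2 * 0.053^2 * 19.1 / ((4*pi)^3 * 1.38e-23 * 290 * 5000000.0 * 16)
R^4 = 9.77038e16 m^4
R_max = (9.77038e16)^(1/4) = 17679.8 m = 17.7 km

17.7 km


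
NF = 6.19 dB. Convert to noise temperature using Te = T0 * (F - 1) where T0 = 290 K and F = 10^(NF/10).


NF_lin = 10^(6.19/10) = 4.159106
Te = 290 * (4.159106 - 1) = 916.1 K

916.1 K


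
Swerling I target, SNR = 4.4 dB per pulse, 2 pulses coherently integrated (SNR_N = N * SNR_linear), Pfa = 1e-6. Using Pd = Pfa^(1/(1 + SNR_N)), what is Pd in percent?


SNR_lin = 10^(4.4/10) = 2.75423
SNR_N = 2 * 2.75423 = 5.50846
1/(1 + SNR_N) = 1/6.50846 = 0.1536462
Pd = (1e-6)^0.1536462 = 0.11971
Pd = 12.0%

12.0%


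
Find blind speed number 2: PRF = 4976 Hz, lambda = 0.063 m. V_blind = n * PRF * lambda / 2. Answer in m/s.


V_blind = 2 * 4976 * 0.063 / 2 = 313.5 m/s

313.5 m/s


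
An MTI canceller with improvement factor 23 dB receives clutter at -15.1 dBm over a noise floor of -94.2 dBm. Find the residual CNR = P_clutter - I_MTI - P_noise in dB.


CNR = -15.1 - 23 - (-94.2) = 56.1 dB

56.1 dB


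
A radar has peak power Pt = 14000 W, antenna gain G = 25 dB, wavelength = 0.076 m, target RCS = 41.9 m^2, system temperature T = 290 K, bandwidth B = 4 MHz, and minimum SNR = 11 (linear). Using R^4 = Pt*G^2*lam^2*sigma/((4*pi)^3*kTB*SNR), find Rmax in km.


G_lin = 10^(25/10) = 316.227766
R^4 = 14000 * 316.227766^2 * 0.076^2 * 41.9 / ((4*pi)^3 * 1.38e-23 * 290 * 4000000.0 * 11)
R^4 = 9.69639e17 m^4
R_max = (9.69639e17)^(1/4) = 31380.0 m = 31.4 km

31.4 km


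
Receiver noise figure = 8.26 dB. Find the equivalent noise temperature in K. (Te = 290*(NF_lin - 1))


NF_lin = 10^(8.26/10) = 6.698846
Te = 290 * (6.698846 - 1) = 1652.7 K

1652.7 K


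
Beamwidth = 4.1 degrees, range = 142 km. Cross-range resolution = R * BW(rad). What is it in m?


BW_rad = 0.071558499
CR = 142000 * 0.071558499 = 10161.3 m

10161.3 m


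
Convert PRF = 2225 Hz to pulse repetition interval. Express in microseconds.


PRI = 1/2225 = 0.0004494382 s = 449.4 us

449.4 us


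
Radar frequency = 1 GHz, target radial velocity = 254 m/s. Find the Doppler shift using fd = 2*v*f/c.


fd = 2 * 254 * 1000000000.0 / 3e8 = 1693.3 Hz

1693.3 Hz


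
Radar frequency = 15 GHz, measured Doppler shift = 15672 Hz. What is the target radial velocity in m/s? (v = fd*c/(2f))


v = 15672 * 3e8 / (2 * 15000000000.0) = 156.7 m/s

156.7 m/s


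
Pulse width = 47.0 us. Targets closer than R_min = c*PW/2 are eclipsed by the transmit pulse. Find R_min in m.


R_min = 3e8 * 47.0e-6 / 2 = 7050.0 m

7050.0 m


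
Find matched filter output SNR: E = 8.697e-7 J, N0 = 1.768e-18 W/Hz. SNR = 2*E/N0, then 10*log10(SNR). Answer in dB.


SNR_lin = 2 * 8.697e-7 / 1.768e-18 = 9.838e11
SNR_dB = 10*log10(9.838e11) = 119.9 dB

119.9 dB


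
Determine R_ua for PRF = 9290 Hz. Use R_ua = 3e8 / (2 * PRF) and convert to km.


R_ua = 3e8 / (2 * 9290) = 16146.4 m = 16.1 km

16.1 km


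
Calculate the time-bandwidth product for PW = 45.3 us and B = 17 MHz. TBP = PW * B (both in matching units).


TBP = 45.3 * 17 = 770.1

770.1


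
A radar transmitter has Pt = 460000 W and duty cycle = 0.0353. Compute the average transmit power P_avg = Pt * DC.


P_avg = 460000 * 0.0353 = 16238.0 W

16238.0 W


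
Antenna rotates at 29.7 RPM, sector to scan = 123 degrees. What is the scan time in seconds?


t = 123 / (29.7 * 360) * 60 = 0.69 s

0.69 s


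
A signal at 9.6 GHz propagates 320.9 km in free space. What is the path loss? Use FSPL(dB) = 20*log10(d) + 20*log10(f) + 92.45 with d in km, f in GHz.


20*log10(320.9) = 50.13
20*log10(9.6) = 19.65
FSPL = 162.2 dB

162.2 dB


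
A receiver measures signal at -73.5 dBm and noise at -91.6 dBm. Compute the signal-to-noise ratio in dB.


SNR = -73.5 - (-91.6) = 18.1 dB

18.1 dB


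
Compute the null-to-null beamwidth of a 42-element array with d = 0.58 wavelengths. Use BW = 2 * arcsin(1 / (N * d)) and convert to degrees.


1/(N*d) = 1/(42*0.58) = 0.041051
BW = 2*arcsin(0.041051) = 4.7 degrees

4.7 degrees


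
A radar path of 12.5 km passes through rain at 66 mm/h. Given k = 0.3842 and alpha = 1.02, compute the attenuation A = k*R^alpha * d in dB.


gamma = 0.3842 * 66^1.02 = 27.573518 dB/km
A = 27.573518 * 12.5 = 344.67 dB

344.67 dB


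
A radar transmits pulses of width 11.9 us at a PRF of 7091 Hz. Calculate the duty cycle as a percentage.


DC = 11.9e-6 * 7091 * 100 = 8.44%

8.44%
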